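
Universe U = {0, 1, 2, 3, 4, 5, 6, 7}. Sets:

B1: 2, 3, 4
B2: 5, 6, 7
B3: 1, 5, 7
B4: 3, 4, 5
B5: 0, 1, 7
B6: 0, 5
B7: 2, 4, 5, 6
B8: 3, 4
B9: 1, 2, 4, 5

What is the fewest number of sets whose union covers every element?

3

B1, B2, B5 together cover {0, 1, 2, 3, 4, 5, 6, 7} — every element.
No 2 of the 9 sets cover everything (all 36 pairs fall short), so 3 is minimum.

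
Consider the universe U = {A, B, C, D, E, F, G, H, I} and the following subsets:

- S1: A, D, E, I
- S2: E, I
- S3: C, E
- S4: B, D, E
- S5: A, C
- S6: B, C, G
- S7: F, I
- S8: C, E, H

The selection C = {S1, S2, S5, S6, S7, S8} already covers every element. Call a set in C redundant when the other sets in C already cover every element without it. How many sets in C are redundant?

Drop S1: D uncovered — not redundant.
Drop S2: the rest still cover every element — redundant.
Drop S5: the rest still cover every element — redundant.
Drop S6: B, G uncovered — not redundant.
Drop S7: F uncovered — not redundant.
Drop S8: H uncovered — not redundant.
2 redundant: S2, S5.

2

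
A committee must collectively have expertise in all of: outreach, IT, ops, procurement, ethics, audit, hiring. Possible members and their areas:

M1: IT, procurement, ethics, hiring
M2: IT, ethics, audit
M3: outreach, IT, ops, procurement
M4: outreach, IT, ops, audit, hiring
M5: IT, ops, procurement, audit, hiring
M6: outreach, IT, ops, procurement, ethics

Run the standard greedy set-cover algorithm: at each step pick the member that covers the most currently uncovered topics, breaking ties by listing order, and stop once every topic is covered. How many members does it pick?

Pick 1: M4 covers 5 new topics (outreach, IT, ops, audit, hiring).
Pick 2: M1 covers 2 new topics (procurement, ethics).
Greedy uses 2 members.

2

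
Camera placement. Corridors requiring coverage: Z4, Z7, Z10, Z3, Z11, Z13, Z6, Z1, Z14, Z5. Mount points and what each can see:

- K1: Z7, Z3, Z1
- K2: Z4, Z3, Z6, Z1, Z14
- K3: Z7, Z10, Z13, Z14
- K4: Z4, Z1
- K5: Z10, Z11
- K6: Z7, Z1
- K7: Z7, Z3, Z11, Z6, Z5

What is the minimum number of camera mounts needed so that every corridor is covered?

K2, K3, K7 together cover {Z4, Z7, Z10, Z3, Z11, Z13, Z6, Z1, Z14, Z5} — every corridor.
No 2 of the 7 camera mounts cover everything (all 21 pairs fall short), so 3 is minimum.

3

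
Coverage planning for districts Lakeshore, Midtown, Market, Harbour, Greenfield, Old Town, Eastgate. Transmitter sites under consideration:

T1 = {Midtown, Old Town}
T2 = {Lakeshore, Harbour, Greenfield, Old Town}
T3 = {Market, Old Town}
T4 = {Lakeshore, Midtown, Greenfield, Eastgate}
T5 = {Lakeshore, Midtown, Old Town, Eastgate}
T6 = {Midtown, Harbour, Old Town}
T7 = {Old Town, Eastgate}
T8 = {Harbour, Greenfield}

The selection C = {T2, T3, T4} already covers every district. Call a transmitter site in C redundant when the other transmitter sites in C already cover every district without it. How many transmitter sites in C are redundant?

0

Drop T2: Harbour uncovered — not redundant.
Drop T3: Market uncovered — not redundant.
Drop T4: Midtown, Eastgate uncovered — not redundant.
None of the transmitter sites in C is redundant.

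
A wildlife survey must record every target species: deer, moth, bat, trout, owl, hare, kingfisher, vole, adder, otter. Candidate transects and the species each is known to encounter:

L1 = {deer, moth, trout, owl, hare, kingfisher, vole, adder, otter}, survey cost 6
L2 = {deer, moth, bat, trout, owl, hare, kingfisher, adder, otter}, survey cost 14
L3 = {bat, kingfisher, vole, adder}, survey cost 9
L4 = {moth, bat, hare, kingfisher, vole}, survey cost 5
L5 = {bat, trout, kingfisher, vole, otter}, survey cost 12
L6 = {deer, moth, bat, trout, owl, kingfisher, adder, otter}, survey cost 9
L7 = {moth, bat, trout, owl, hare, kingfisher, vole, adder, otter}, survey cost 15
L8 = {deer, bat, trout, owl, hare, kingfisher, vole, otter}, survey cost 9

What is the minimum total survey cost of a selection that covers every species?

11

L1, L4 cover every species at survey cost 6 + 5 = 11.
Any cover uses at least 2 transects; among all covering selections none totals below 11.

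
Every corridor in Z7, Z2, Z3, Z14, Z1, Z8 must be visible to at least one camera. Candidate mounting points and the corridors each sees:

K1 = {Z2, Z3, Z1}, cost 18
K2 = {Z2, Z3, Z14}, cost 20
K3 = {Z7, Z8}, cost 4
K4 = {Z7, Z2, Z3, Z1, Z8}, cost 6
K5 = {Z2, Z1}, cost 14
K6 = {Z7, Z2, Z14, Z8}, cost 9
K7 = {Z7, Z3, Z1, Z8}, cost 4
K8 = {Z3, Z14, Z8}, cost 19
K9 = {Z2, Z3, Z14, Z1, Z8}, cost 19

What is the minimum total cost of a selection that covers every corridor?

13

K6, K7 cover every corridor at cost 9 + 4 = 13.
Any cover uses at least 2 camera mounts; among all covering selections none totals below 13.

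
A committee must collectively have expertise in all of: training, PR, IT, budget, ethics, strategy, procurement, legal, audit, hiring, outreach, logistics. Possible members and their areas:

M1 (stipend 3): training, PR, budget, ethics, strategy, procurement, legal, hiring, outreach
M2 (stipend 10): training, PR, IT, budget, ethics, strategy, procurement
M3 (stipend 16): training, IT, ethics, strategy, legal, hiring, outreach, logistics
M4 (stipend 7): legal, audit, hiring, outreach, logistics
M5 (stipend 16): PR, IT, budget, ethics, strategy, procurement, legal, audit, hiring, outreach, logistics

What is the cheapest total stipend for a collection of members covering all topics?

17

M2, M4 cover every topic at stipend 10 + 7 = 17.
Any cover uses at least 2 members; among all covering selections none totals below 17.
Greedy by coverage-per-stipend would pick M1, M4, M2 for 20 — worse than the optimum 17.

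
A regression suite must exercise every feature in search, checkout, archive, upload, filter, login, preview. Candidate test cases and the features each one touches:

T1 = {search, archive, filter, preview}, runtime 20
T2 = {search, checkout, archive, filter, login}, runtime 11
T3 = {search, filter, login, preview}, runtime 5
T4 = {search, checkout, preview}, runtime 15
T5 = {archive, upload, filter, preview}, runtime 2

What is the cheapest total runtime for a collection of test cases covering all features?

13

T2, T5 cover every feature at runtime 11 + 2 = 13.
Any cover uses at least 2 test cases; among all covering selections none totals below 13.
Greedy by coverage-per-runtime would pick T5, T3, T2 for 18 — worse than the optimum 13.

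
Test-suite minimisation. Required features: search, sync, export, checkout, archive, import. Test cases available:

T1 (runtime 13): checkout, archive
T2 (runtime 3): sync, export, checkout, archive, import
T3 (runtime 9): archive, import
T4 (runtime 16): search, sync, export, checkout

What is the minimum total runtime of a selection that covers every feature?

19

T2, T4 cover every feature at runtime 3 + 16 = 19.
Any cover uses at least 2 test cases; among all covering selections none totals below 19.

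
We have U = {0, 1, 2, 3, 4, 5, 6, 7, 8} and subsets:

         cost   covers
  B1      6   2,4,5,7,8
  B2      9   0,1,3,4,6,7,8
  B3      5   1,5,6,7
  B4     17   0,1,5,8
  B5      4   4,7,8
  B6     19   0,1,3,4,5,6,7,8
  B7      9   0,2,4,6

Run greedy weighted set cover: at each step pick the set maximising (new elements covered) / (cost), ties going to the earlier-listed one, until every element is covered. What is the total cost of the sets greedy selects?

15

Pick 1: B1 adds 5 new (2, 4, 5, 7, 8) at cost 6 (ratio 5/6).
Pick 2: B2 adds 4 new (0, 1, 3, 6) at cost 9 (ratio 4/9).
Greedy total cost: 6 + 9 = 15.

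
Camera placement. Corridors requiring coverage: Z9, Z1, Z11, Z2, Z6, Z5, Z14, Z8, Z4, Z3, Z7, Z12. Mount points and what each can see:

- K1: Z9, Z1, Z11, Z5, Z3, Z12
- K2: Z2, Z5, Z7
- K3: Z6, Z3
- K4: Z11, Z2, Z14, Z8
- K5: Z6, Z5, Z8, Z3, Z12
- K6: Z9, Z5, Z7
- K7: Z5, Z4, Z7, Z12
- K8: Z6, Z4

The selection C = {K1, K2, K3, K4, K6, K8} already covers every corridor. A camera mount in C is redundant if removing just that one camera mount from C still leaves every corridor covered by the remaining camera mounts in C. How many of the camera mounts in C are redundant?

Drop K1: Z1, Z12 uncovered — not redundant.
Drop K2: the rest still cover every corridor — redundant.
Drop K3: the rest still cover every corridor — redundant.
Drop K4: Z14, Z8 uncovered — not redundant.
Drop K6: the rest still cover every corridor — redundant.
Drop K8: Z4 uncovered — not redundant.
3 redundant: K2, K3, K6.

3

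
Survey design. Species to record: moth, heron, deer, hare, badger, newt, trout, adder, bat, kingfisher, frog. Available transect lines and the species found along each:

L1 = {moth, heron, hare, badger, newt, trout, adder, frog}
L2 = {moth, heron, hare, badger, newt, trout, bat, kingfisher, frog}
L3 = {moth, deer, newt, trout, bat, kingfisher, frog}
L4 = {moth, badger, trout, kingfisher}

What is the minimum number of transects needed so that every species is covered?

L1, L3 together cover {moth, heron, deer, hare, badger, newt, trout, adder, bat, kingfisher, frog} — every species.
No single transect contains all 11 species, so 2 is optimal.

2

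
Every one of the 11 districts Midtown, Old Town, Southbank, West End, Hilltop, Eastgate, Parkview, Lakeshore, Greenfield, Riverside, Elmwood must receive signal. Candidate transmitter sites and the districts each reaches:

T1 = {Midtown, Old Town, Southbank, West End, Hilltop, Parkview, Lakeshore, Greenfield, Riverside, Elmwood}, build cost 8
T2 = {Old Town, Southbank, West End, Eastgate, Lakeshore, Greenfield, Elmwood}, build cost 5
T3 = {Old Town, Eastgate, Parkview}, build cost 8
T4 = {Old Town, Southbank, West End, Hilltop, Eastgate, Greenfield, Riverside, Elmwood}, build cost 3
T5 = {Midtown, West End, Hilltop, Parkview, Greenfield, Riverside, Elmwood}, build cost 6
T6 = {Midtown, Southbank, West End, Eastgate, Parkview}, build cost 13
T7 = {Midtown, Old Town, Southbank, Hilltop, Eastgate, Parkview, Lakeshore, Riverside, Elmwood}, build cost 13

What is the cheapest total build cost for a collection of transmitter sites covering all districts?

T1, T4 cover every district at build cost 8 + 3 = 11.
Any cover uses at least 2 transmitter sites; among all covering selections none totals below 11.

11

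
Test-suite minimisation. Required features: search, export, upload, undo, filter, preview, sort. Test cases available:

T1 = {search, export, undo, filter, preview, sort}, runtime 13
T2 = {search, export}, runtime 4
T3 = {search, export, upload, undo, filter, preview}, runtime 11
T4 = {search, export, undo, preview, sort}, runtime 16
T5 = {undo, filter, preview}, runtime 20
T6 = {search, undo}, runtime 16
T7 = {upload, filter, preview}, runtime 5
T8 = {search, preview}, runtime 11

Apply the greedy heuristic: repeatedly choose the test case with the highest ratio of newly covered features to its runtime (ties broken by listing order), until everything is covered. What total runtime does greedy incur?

Pick 1: T7 adds 3 new (upload, filter, preview) at runtime 5 (ratio 3/5).
Pick 2: T2 adds 2 new (search, export) at runtime 4 (ratio 2/4).
Pick 3: T1 adds 2 new (undo, sort) at runtime 13 (ratio 2/13).
Greedy total runtime: 5 + 4 + 13 = 22. (The true optimum is 18, so greedy overshoots here.)

22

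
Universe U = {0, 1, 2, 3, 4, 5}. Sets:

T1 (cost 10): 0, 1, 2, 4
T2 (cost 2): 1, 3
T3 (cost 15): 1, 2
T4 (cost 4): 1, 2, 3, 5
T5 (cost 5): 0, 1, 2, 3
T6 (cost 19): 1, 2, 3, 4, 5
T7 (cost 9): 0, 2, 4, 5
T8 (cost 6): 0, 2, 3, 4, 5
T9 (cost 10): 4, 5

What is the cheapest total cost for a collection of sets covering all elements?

8

T2, T8 cover every element at cost 2 + 6 = 8.
Any cover uses at least 2 sets; among all covering selections none totals below 8.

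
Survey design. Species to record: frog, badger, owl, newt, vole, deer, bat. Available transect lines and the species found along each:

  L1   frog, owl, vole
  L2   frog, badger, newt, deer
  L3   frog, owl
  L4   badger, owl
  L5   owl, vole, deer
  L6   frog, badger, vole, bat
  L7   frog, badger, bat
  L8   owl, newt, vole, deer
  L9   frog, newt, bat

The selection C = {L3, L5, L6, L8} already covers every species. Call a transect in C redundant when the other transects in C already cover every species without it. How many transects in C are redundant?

2

Drop L3: the rest still cover every species — redundant.
Drop L5: the rest still cover every species — redundant.
Drop L6: badger, bat uncovered — not redundant.
Drop L8: newt uncovered — not redundant.
2 redundant: L3, L5.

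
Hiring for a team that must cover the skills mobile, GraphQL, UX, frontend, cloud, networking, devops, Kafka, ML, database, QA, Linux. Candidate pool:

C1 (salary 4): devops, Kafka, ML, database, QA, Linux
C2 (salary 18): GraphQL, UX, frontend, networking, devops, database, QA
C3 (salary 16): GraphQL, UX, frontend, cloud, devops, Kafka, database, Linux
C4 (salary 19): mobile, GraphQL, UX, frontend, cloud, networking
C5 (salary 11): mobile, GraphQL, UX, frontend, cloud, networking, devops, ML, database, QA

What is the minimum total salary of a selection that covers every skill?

15

C1, C5 cover every skill at salary 4 + 11 = 15.
Any cover uses at least 2 candidates; among all covering selections none totals below 15.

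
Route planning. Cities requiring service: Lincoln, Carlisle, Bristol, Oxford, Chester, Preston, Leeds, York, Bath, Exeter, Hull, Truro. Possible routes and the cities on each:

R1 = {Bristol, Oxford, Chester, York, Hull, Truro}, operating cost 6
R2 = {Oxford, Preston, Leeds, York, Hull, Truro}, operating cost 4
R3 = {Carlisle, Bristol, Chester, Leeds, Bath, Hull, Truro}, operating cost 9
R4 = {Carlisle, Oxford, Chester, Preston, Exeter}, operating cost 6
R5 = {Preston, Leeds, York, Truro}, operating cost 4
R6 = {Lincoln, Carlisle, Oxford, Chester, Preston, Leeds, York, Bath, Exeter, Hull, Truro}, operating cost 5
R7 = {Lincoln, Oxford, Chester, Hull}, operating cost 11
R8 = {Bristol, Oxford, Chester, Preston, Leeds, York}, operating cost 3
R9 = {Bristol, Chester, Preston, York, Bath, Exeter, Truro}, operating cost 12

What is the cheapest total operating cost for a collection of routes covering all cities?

R6, R8 cover every city at operating cost 5 + 3 = 8.
Any cover uses at least 2 routes; among all covering selections none totals below 8.

8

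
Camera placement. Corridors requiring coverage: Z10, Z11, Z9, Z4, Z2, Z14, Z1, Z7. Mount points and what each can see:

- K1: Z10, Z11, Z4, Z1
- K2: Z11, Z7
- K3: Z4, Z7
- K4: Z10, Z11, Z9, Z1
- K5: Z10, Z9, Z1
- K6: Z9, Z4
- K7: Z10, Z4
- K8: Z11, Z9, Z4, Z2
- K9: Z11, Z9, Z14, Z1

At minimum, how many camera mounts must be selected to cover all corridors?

4

K1, K2, K8, K9 together cover {Z10, Z11, Z9, Z4, Z2, Z14, Z1, Z7} — every corridor.
No 3 of the 9 camera mounts cover everything (all 84 triples fall short), so 4 is minimum.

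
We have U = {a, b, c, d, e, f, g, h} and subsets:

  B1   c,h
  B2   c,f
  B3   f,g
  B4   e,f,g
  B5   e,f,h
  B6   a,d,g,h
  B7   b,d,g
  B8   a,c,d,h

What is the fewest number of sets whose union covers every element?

3

B4, B7, B8 together cover {a, b, c, d, e, f, g, h} — every element.
No 2 of the 8 sets cover everything (all 28 pairs fall short), so 3 is minimum.
Greedy (largest uncovered first) would take B6, B2, B4, B7 — 4 sets — but 3 suffice.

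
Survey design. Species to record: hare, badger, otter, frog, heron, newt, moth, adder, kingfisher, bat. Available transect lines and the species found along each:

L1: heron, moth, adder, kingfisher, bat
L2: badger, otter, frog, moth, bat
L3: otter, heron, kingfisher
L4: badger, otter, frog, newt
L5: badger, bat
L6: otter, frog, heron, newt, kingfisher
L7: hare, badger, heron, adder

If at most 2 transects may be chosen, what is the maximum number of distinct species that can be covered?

9

Choosing L1, L4 covers {badger, otter, frog, heron, newt, moth, adder, kingfisher, bat} — 9 species.
No choice of 2 transects does better; here hare is left uncovered.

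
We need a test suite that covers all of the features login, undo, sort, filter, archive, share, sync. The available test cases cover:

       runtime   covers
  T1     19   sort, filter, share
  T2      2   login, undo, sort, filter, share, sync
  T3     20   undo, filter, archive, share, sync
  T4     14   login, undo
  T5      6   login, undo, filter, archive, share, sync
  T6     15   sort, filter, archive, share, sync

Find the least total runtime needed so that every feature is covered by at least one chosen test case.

8

T2, T5 cover every feature at runtime 2 + 6 = 8.
Any cover uses at least 2 test cases; among all covering selections none totals below 8.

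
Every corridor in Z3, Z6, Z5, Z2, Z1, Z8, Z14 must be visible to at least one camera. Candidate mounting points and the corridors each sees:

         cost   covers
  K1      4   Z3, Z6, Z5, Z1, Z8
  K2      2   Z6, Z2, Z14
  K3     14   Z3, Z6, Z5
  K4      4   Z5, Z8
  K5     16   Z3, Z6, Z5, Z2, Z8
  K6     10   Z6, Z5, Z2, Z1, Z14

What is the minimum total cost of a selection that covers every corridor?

6

K1, K2 cover every corridor at cost 4 + 2 = 6.
Any cover uses at least 2 camera mounts; among all covering selections none totals below 6.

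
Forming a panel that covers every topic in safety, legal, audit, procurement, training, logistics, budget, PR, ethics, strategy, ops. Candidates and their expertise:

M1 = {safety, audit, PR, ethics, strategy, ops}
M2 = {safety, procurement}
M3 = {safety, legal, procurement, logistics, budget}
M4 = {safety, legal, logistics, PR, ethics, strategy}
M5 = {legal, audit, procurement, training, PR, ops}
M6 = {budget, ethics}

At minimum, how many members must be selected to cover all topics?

M1, M3, M5 together cover {safety, legal, audit, procurement, training, logistics, budget, PR, ethics, strategy, ops} — every topic.
No 2 of the 6 members cover everything (all 15 pairs fall short), so 3 is minimum.

3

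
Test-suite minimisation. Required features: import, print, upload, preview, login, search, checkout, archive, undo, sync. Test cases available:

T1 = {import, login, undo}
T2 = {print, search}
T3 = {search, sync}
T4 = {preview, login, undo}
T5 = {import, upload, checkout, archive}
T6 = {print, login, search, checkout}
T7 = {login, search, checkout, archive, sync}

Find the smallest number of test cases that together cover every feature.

T2, T3, T4, T5 together cover {import, print, upload, preview, login, search, checkout, archive, undo, sync} — every feature.
No 3 of the 7 test cases cover everything (all 35 triples fall short), so 4 is minimum.

4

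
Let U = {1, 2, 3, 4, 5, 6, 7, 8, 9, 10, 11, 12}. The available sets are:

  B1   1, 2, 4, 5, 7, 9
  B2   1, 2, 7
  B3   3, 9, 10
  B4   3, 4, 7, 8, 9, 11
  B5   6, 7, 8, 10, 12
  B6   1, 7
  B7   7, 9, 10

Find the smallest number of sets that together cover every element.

B1, B4, B5 together cover {1, 2, 3, 4, 5, 6, 7, 8, 9, 10, 11, 12} — every element.
No 2 of the 7 sets cover everything (all 21 pairs fall short), so 3 is minimum.

3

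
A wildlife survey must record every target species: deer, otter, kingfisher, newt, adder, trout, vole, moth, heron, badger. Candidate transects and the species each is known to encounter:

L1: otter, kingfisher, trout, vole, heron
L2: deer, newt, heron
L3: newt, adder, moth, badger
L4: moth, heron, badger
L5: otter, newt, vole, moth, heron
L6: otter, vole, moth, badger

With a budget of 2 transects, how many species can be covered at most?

9

Choosing L1, L3 covers {otter, kingfisher, newt, adder, trout, vole, moth, heron, badger} — 9 species.
No choice of 2 transects does better; here deer is left uncovered.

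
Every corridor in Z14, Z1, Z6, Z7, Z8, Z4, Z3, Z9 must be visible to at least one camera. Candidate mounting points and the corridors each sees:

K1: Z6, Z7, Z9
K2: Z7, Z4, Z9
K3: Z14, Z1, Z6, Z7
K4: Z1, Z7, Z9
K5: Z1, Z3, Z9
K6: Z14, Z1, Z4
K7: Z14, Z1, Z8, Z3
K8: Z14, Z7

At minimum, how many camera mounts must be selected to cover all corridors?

K1, K2, K7 together cover {Z14, Z1, Z6, Z7, Z8, Z4, Z3, Z9} — every corridor.
No 2 of the 8 camera mounts cover everything (all 28 pairs fall short), so 3 is minimum.

3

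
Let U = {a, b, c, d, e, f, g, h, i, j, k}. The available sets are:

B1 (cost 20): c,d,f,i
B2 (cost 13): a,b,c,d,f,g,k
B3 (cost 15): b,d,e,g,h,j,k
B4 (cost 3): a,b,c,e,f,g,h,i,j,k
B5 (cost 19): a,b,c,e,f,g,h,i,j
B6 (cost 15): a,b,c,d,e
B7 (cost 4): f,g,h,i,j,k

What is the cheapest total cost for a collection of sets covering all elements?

16

B2, B4 cover every element at cost 13 + 3 = 16.
Any cover uses at least 2 sets; among all covering selections none totals below 16.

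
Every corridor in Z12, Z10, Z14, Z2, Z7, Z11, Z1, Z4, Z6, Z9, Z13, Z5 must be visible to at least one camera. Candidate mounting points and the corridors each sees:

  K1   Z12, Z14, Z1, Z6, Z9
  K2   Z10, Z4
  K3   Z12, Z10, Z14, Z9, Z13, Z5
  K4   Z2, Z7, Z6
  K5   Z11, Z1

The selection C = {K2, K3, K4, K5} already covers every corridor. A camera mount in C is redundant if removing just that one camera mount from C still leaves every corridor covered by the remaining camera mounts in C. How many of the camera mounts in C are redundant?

Drop K2: Z4 uncovered — not redundant.
Drop K3: Z12, Z14, Z9, Z13, … uncovered — not redundant.
Drop K4: Z2, Z7, Z6 uncovered — not redundant.
Drop K5: Z11, Z1 uncovered — not redundant.
None of the camera mounts in C is redundant.

0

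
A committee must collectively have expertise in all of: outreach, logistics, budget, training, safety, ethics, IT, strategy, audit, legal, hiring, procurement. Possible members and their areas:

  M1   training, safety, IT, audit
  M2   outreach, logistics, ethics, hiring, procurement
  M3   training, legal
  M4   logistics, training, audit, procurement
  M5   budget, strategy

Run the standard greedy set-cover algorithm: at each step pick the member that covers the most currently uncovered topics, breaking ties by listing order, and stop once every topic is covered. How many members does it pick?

Pick 1: M2 covers 5 new topics (outreach, logistics, ethics, hiring, procurement).
Pick 2: M1 covers 4 new topics (training, safety, IT, audit).
Pick 3: M5 covers 2 new topics (budget, strategy).
Pick 4: M3 covers 1 new topics (legal).
Greedy uses 4 members.

4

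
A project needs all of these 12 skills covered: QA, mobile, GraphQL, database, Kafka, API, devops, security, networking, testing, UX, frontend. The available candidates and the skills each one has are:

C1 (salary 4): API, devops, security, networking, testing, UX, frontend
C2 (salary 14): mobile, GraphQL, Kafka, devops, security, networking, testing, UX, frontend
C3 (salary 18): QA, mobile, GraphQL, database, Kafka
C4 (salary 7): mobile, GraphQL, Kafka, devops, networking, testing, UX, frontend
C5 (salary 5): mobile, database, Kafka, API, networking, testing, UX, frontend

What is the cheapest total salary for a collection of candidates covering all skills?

22

C1, C3 cover every skill at salary 4 + 18 = 22.
Any cover uses at least 2 candidates; among all covering selections none totals below 22.
Greedy by coverage-per-salary would pick C1, C5, C4, C3 for 34 — worse than the optimum 22.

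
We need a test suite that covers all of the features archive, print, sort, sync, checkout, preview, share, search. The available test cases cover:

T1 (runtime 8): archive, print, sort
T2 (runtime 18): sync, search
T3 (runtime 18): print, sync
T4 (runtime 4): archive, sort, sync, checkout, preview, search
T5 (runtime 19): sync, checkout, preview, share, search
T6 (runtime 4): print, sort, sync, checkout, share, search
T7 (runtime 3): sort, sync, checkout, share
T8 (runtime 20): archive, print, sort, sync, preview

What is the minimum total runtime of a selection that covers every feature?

8

T4, T6 cover every feature at runtime 4 + 4 = 8.
Any cover uses at least 2 test cases; among all covering selections none totals below 8.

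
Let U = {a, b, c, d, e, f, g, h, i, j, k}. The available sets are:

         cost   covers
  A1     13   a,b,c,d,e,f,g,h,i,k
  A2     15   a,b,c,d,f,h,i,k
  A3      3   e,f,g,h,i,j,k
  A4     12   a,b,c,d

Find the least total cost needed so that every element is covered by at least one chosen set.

A3, A4 cover every element at cost 3 + 12 = 15.
Any cover uses at least 2 sets; among all covering selections none totals below 15.

15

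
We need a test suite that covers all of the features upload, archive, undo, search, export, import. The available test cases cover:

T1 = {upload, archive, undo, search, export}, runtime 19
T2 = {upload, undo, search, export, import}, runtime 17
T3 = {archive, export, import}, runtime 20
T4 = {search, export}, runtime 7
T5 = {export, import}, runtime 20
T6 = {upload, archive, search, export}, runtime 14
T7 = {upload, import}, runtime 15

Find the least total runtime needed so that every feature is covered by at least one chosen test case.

T2, T6 cover every feature at runtime 17 + 14 = 31.
Any cover uses at least 2 test cases; among all covering selections none totals below 31.

31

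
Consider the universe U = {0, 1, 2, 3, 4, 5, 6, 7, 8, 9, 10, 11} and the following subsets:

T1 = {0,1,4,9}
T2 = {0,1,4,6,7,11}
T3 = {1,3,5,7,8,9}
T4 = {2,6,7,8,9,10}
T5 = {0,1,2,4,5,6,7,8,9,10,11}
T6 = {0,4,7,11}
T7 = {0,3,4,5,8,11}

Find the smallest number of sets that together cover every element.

2

T3, T5 together cover {0, 1, 2, 3, 4, 5, 6, 7, 8, 9, 10, 11} — every element.
No single set contains all 12 elements, so 2 is optimal.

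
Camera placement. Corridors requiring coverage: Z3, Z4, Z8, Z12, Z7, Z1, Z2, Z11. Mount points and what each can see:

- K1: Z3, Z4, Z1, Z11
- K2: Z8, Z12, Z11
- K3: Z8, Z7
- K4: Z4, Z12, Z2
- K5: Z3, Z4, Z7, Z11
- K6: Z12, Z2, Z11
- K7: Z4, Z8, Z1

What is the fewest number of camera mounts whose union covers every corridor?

K1, K3, K4 together cover {Z3, Z4, Z8, Z12, Z7, Z1, Z2, Z11} — every corridor.
No 2 of the 7 camera mounts cover everything (all 21 pairs fall short), so 3 is minimum.
Greedy (largest uncovered first) would take K1, K2, K3, K4 — 4 camera mounts — but 3 suffice.

3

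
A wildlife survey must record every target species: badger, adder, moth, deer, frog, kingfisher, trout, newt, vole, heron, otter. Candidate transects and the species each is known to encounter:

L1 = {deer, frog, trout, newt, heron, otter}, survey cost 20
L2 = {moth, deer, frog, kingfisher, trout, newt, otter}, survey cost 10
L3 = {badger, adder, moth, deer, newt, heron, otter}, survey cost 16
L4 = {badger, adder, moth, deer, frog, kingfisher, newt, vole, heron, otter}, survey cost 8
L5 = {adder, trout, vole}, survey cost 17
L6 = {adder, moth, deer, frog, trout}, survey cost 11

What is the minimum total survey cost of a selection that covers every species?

18

L2, L4 cover every species at survey cost 10 + 8 = 18.
Any cover uses at least 2 transects; among all covering selections none totals below 18.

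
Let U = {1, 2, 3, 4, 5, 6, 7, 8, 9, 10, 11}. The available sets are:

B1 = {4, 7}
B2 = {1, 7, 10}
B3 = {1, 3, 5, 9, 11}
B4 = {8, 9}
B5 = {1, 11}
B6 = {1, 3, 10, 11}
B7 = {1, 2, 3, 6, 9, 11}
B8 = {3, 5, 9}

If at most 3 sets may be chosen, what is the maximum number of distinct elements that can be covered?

Choosing B1, B2, B7 covers {1, 2, 3, 4, 6, 7, 9, 10, 11} — 9 elements.
No choice of 3 sets does better; here 5, 8 are left uncovered.

9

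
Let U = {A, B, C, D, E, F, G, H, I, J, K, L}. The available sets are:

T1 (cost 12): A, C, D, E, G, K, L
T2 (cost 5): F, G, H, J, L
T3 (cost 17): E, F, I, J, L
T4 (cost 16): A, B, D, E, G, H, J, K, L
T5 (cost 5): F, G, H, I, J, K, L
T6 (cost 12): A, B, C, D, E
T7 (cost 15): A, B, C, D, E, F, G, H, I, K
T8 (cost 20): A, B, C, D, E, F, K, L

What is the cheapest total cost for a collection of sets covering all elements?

17

T5, T6 cover every element at cost 5 + 12 = 17.
Any cover uses at least 2 sets; among all covering selections none totals below 17.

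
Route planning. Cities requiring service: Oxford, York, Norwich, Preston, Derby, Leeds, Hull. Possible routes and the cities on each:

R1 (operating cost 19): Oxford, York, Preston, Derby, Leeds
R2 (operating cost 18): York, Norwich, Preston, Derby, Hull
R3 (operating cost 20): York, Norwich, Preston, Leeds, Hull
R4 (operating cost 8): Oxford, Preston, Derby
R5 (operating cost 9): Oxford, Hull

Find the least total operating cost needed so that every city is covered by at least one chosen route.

28

R3, R4 cover every city at operating cost 20 + 8 = 28.
Any cover uses at least 2 routes; among all covering selections none totals below 28.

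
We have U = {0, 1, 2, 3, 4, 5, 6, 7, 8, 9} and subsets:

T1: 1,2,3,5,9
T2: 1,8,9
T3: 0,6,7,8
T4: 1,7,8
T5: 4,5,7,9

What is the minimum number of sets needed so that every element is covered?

3

T1, T3, T5 together cover {0, 1, 2, 3, 4, 5, 6, 7, 8, 9} — every element.
No 2 of the 5 sets cover everything (all 10 pairs fall short), so 3 is minimum.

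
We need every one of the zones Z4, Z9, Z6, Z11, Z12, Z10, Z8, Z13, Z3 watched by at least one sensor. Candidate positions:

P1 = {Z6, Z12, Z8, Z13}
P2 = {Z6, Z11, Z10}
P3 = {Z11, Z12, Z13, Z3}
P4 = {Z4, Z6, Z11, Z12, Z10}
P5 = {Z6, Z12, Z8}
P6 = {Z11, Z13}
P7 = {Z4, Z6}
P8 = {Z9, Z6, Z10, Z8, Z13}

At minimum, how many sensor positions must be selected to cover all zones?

3

P3, P4, P8 together cover {Z4, Z9, Z6, Z11, Z12, Z10, Z8, Z13, Z3} — every zone.
No 2 of the 8 sensor positions cover everything (all 28 pairs fall short), so 3 is minimum.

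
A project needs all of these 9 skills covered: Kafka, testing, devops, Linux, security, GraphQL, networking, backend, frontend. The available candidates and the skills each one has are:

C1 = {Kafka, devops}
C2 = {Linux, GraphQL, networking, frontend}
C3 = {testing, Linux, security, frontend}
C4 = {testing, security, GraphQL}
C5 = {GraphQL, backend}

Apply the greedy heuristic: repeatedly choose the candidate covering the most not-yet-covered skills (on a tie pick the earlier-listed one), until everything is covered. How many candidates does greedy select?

4

Pick 1: C2 covers 4 new skills (Linux, GraphQL, networking, frontend).
Pick 2: C1 covers 2 new skills (Kafka, devops).
Pick 3: C3 covers 2 new skills (testing, security).
Pick 4: C5 covers 1 new skills (backend).
Greedy uses 4 candidates.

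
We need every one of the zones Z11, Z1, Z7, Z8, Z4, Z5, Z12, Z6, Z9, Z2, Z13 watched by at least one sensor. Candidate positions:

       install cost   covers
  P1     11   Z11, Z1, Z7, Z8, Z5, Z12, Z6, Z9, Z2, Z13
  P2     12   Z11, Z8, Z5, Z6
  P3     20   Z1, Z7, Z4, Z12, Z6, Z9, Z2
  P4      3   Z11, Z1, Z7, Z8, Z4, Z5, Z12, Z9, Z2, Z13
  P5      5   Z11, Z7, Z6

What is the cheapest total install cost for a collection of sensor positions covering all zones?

8

P4, P5 cover every zone at install cost 3 + 5 = 8.
Any cover uses at least 2 sensor positions; among all covering selections none totals below 8.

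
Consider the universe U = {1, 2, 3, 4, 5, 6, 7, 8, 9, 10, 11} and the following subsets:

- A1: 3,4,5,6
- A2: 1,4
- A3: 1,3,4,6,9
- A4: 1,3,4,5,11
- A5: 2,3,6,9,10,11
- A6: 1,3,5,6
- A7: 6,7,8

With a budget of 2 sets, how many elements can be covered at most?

9

Choosing A4, A5 covers {1, 2, 3, 4, 5, 6, 9, 10, 11} — 9 elements.
No choice of 2 sets does better; here 7, 8 are left uncovered.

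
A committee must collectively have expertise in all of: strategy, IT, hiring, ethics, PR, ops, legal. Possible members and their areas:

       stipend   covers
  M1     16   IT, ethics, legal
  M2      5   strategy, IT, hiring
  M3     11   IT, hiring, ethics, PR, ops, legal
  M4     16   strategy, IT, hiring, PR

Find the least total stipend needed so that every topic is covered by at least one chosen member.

16

M2, M3 cover every topic at stipend 5 + 11 = 16.
Any cover uses at least 2 members; among all covering selections none totals below 16.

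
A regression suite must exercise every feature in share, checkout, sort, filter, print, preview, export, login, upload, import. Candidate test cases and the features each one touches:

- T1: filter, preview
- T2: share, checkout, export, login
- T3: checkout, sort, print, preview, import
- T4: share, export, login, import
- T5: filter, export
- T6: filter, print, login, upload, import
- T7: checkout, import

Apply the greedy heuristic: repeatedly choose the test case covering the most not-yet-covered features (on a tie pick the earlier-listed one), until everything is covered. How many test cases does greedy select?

3

Pick 1: T3 covers 5 new features (checkout, sort, print, preview, import).
Pick 2: T2 covers 3 new features (share, export, login).
Pick 3: T6 covers 2 new features (filter, upload).
Greedy uses 3 test cases.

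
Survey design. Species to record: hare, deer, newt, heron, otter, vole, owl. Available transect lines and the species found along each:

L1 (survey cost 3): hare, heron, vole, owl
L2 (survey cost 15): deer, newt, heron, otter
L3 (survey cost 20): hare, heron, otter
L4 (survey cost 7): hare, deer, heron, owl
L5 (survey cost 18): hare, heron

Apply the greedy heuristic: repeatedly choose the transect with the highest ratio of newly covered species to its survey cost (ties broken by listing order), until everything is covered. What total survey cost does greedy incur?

Pick 1: L1 adds 4 new (hare, heron, vole, owl) at survey cost 3 (ratio 4/3).
Pick 2: L2 adds 3 new (deer, newt, otter) at survey cost 15 (ratio 3/15).
Greedy total survey cost: 3 + 15 = 18.

18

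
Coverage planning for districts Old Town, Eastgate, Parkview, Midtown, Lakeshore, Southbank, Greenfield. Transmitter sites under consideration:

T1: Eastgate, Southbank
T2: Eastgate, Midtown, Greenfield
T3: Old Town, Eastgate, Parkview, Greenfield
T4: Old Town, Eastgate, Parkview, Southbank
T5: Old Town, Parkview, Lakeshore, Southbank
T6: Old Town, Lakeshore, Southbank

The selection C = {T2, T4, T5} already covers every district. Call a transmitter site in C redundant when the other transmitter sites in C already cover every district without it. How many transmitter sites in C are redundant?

1

Drop T2: Midtown, Greenfield uncovered — not redundant.
Drop T4: the rest still cover every district — redundant.
Drop T5: Lakeshore uncovered — not redundant.
1 redundant: T4.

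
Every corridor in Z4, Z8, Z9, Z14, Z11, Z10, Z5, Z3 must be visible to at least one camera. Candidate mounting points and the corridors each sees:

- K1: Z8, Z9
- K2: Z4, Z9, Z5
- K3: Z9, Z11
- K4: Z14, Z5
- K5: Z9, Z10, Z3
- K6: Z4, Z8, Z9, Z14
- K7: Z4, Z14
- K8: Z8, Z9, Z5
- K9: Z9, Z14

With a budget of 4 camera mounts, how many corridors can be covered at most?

Choosing K2, K3, K5, K6 covers {Z4, Z8, Z9, Z14, Z11, Z10, Z5, Z3} — 8 corridors.
That is all 8 corridors.

8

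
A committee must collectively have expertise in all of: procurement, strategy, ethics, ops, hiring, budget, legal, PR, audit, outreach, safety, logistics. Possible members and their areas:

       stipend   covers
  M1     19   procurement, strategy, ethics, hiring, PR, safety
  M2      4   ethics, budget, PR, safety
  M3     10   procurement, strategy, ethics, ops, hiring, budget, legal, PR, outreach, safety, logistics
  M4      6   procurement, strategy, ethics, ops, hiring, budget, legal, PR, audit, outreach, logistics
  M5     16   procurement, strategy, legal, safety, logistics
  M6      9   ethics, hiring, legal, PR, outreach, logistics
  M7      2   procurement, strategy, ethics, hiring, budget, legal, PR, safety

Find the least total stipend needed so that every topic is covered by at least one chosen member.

8

M4, M7 cover every topic at stipend 6 + 2 = 8.
Any cover uses at least 2 members; among all covering selections none totals below 8.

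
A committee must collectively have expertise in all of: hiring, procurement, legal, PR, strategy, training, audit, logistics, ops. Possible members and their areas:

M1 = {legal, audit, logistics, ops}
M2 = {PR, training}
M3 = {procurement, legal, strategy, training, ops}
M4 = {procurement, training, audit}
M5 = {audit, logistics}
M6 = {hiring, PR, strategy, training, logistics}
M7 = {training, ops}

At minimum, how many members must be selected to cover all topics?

M1, M3, M6 together cover {hiring, procurement, legal, PR, strategy, training, audit, logistics, ops} — every topic.
No 2 of the 7 members cover everything (all 21 pairs fall short), so 3 is minimum.

3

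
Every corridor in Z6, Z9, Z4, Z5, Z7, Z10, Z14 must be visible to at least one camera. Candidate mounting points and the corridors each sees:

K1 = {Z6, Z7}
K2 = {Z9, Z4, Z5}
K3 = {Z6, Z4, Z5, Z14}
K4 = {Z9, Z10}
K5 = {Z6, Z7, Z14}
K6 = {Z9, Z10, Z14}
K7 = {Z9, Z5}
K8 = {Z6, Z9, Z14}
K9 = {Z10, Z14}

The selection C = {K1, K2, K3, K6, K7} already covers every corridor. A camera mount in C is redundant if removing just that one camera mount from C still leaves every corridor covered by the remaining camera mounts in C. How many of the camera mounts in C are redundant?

3

Drop K1: Z7 uncovered — not redundant.
Drop K2: the rest still cover every corridor — redundant.
Drop K3: the rest still cover every corridor — redundant.
Drop K6: Z10 uncovered — not redundant.
Drop K7: the rest still cover every corridor — redundant.
3 redundant: K2, K3, K7.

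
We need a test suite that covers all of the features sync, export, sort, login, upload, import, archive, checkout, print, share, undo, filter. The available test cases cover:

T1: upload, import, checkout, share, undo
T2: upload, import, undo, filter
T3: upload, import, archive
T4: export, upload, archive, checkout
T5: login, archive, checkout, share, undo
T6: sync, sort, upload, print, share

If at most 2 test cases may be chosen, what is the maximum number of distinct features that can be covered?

Choosing T5, T6 covers {sync, sort, login, upload, archive, checkout, print, share, undo} — 9 features.
No choice of 2 test cases does better; here export, import, filter are left uncovered.

9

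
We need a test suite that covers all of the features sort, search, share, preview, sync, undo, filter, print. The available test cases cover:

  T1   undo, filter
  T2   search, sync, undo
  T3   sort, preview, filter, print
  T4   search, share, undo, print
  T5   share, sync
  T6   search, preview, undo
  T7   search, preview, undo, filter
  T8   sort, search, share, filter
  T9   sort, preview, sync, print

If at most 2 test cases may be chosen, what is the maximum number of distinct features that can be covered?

7

Choosing T2, T3 covers {sort, search, preview, sync, undo, filter, print} — 7 features.
No choice of 2 test cases does better; here share is left uncovered.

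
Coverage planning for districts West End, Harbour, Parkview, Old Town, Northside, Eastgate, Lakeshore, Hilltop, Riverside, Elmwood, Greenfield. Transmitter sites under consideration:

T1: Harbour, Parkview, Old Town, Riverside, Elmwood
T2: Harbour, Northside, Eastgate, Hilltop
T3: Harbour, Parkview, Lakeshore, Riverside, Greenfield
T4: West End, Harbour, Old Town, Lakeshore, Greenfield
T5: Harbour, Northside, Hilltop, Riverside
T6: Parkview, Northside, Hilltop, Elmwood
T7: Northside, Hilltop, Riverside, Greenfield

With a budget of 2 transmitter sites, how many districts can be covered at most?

9

Choosing T4, T6 covers {West End, Harbour, Parkview, Old Town, Northside, Lakeshore, Hilltop, Elmwood, Greenfield} — 9 districts.
No choice of 2 transmitter sites does better; here Eastgate, Riverside are left uncovered.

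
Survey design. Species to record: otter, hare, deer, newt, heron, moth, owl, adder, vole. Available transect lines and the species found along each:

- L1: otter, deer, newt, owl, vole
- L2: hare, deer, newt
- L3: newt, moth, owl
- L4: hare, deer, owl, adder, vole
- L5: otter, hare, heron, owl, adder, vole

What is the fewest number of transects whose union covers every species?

3

L1, L3, L5 together cover {otter, hare, deer, newt, heron, moth, owl, adder, vole} — every species.
No 2 of the 5 transects cover everything (all 10 pairs fall short), so 3 is minimum.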